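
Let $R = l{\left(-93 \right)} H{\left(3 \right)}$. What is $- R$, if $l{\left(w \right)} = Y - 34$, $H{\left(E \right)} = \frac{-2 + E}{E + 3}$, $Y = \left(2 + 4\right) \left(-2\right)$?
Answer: $\frac{23}{3} \approx 7.6667$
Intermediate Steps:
$Y = -12$ ($Y = 6 \left(-2\right) = -12$)
$H{\left(E \right)} = \frac{-2 + E}{3 + E}$
$l{\left(w \right)} = -46$ ($l{\left(w \right)} = -12 - 34 = -46$)
$R = - \frac{23}{3}$ ($R = - 46 \frac{-2 + 3}{3 + 3} = - 46 \cdot \frac{1}{6} \cdot 1 = \left(-46\right) \frac{1}{6} = - \frac{23}{3} \approx -7.6667$)
$- R = \left(-1\right) \left(- \frac{23}{3}\right) = \frac{23}{3}$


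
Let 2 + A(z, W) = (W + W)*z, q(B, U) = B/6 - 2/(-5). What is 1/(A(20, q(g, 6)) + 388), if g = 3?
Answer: 1/422 ≈ 0.0023697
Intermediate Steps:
q(B, U) = 2/5 + B/6 (q(B, U) = B*(1/6) - 2*(-1/5) = B/6 + 2/5 = 2/5 + B/6)
A(z, W) = -2 + 2*W*z (A(z, W) = -2 + (W + W)*z = -2 + (2*W)*z = -2 + 2*W*z)
1/(A(20, q(g, 6)) + 388) = 1/((-2 + 2*(2/5 + (1/6)*3)*20) + 388) = 1/((-2 + 2*(2/5 + 1/2)*20) + 388) = 1/((-2 + 2*(9/10)*20) + 388) = 1/((-2 + 36) + 388) = 1/(34 + 388) = 1/422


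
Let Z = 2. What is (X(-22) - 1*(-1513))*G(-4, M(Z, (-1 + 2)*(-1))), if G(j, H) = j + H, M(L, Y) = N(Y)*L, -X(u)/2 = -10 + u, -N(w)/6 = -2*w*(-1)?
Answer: 31540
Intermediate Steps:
N(w) = -12*w (N(w) = -6*(-2*w)*(-1) = -12*w)
X(u) = 20 - 2*u (X(u) = -2*(-10 + u) = 20 - 2*u)
M(L, Y) = -12*L*Y (M(L, Y) = (-12*Y)*L = -12*L*Y)
G(j, H) = H + j
(X(-22) - 1*(-1513))*G(-4, M(Z, (-1 + 2)*(-1))) = ((20 - 2*(-22)) - 1*(-1513))*(-12*2*(-1 + 2)*(-1) - 4) = ((20 + 44) + 1513)*(-12*2*1*(-1) - 4) = (64 + 1513)*(-12*2*(-1) - 4) = 1577*(24 - 4) = 1577*20 = 31540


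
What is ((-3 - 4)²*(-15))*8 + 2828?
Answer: -3052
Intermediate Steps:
((-3 - 4)²*(-15))*8 + 2828 = ((-7)²*(-15))*8 + 2828 = (49*(-15))*8 + 2828 = -735*8 + 2828 = -5880 + 2828 = -3052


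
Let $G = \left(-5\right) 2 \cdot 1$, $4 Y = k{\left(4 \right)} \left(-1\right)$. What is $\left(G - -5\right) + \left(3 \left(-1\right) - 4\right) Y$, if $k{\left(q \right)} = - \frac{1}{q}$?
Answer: $- \frac{87}{16} \approx -5.4375$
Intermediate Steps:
$Y = \frac{1}{16}$ ($Y = \frac{- \frac{1}{4} \left(-1\right)}{4} = \frac{\left(-1\right) \frac{1}{4} \left(-1\right)}{4} = \frac{\left(- \frac{1}{4}\right) \left(-1\right)}{4} = \frac{1}{4} \cdot \frac{1}{4} = \frac{1}{16} \approx 0.0625$)
$G = -10$ ($G = \left(-10\right) 1 = -10$)
$\left(G - -5\right) + \left(3 \left(-1\right) - 4\right) Y = \left(-10 - -5\right) + \left(3 \left(-1\right) - 4\right) \frac{1}{16} = \left(-10 + 5\right) + \left(-3 - 4\right) \frac{1}{16} = -5 - \frac{7}{16} = - \frac{87}{16}$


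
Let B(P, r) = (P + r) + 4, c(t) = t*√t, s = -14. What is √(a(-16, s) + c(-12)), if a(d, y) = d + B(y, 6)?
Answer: 2*√(-5 - 6*I*√3) ≈ 3.6146 - 5.7502*I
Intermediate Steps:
c(t) = t^(3/2)
B(P, r) = 4 + P + r
a(d, y) = 10 + d + y (a(d, y) = d + (4 + y + 6) = d + (10 + y) = 10 + d + y)
√(a(-16, s) + c(-12)) = √((10 - 16 - 14) + (-12)^(3/2)) = √(-20 - 24*I*√3)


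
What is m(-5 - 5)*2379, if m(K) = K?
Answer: -23790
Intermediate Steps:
m(-5 - 5)*2379 = (-5 - 5)*2379 = -10*2379 = -23790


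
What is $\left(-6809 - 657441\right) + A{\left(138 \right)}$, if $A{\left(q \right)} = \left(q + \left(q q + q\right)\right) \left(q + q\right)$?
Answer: $4668070$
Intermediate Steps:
$A{\left(q \right)} = 2 q \left(q^{2} + 2 q\right)$ ($A{\left(q \right)} = \left(q + \left(q^{2} + q\right)\right) 2 q = \left(q + \left(q + q^{2}\right)\right) 2 q = \left(q^{2} + 2 q\right) 2 q = 2 q \left(q^{2} + 2 q\right)$)
$\left(-6809 - 657441\right) + A{\left(138 \right)} = \left(-6809 - 657441\right) + 2 \cdot 138^{2} \left(2 + 138\right) = \left(-6809 - 657441\right) + 2 \cdot 19044 \cdot 140 = -664250 + 5332320 = 4668070$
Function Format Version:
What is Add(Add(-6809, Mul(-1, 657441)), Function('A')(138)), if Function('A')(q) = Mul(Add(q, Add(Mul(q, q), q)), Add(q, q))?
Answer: 4668070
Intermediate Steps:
Function('A')(q) = Mul(2, q, Add(Pow(q, 2), Mul(2, q))) (Function('A')(q) = Mul(Add(q, Add(Pow(q, 2), q)), Mul(2, q)) = Mul(Add(q, Add(q, Pow(q, 2))), Mul(2, q)) = Mul(Add(Pow(q, 2), Mul(2, q)), Mul(2, q)) = Mul(2, q, Add(Pow(q, 2), Mul(2, q))))
Add(Add(-6809, Mul(-1, 657441)), Function('A')(138)) = Add(Add(-6809, Mul(-1, 657441)), Mul(2, Pow(138, 2), Add(2, 138))) = Add(Add(-6809, -657441), Mul(2, 19044, 140)) = Add(-664250, 5332320) = 4668070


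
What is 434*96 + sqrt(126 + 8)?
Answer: 41664 + sqrt(134) ≈ 41676.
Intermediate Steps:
434*96 + sqrt(126 + 8) = 41664 + sqrt(134)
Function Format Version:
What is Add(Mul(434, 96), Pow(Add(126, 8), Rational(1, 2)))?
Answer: Add(41664, Pow(134, Rational(1, 2))) ≈ 41676.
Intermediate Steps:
Add(Mul(434, 96), Pow(Add(126, 8), Rational(1, 2))) = Add(41664, Pow(134, Rational(1, 2)))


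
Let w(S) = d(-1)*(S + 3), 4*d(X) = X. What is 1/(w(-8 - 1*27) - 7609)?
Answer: -1/7601 ≈ -0.00013156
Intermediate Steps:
d(X) = X/4
w(S) = -3/4 - S/4 (w(S) = ((1/4)*(-1))*(S + 3) = -(3 + S)/4 = -3/4 - S/4)
1/(w(-8 - 1*27) - 7609) = 1/((-3/4 - (-8 - 1*27)/4) - 7609) = 1/((-3/4 - (-8 - 27)/4) - 7609) = 1/((-3/4 - 1/4*(-35)) - 7609) = 1/((-3/4 + 35/4) - 7609) = 1/(8 - 7609) = 1/(-7601) = -1/7601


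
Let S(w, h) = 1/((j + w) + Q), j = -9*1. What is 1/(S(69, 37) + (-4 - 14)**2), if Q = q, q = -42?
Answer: 18/5833 ≈ 0.0030859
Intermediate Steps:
Q = -42
j = -9
S(w, h) = 1/(-51 + w) (S(w, h) = 1/((-9 + w) - 42) = 1/(-51 + w))
1/(S(69, 37) + (-4 - 14)**2) = 1/(1/(-51 + 69) + (-4 - 14)**2) = 1/(1/18 + (-18)**2) = 1/(1/18 + 324) = 1/(5833/18) = 18/5833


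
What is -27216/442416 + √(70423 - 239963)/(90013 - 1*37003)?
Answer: -567/9217 + 7*I*√865/26505 ≈ -0.061517 + 0.0077674*I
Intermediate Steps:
-27216/442416 + √(70423 - 239963)/(90013 - 1*37003) = -27216*1/442416 + √(-169540)/(90013 - 37003) = -567/9217 + (14*I*√865)/53010 = -567/9217 + (14*I*√865)*(1/53010) = -567/9217 + 7*I*√865/26505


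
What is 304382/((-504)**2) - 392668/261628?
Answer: -2513637599/8307212256 ≈ -0.30259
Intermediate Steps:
304382/((-504)**2) - 392668/261628 = 304382/254016 - 392668*1/261628 = 304382*(1/254016) - 98167/65407 = 152191/127008 - 98167/65407 = -2513637599/8307212256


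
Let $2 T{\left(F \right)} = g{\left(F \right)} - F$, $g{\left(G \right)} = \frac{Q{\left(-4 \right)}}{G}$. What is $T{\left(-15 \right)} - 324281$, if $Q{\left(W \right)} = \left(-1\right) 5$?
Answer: $- \frac{972820}{3} \approx -3.2427 \cdot 10^{5}$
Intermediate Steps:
$Q{\left(W \right)} = -5$
$g{\left(G \right)} = - \frac{5}{G}$
$T{\left(F \right)} = - \frac{5}{2 F} - \frac{F}{2}$ ($T{\left(F \right)} = \frac{- \frac{5}{F} - F}{2} = \frac{- F - \frac{5}{F}}{2} = - \frac{5}{2 F} - \frac{F}{2}$)
$T{\left(-15 \right)} - 324281 = \frac{-5 - \left(-15\right)^{2}}{2 \left(-15\right)} - 324281 = \frac{1}{2} \left(- \frac{1}{15}\right) \left(-5 - 225\right) - 324281 = \frac{1}{2} \left(- \frac{1}{15}\right) \left(-230\right) - 324281 = \frac{23}{3} - 324281 = - \frac{972820}{3}$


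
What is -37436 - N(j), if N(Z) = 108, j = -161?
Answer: -37544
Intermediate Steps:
-37436 - N(j) = -37436 - 1*108 = -37436 - 108 = -37544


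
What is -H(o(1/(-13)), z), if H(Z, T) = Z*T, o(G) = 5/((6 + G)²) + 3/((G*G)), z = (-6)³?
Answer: 649479168/5929 ≈ 1.0954e+5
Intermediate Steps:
z = -216
o(G) = 3/G² + 5/(6 + G)² (o(G) = 5/(6 + G)² + 3/(G²) = 5/(6 + G)² + 3/G² = 3/G² + 5/(6 + G)²)
H(Z, T) = T*Z
-H(o(1/(-13)), z) = -(-216)*(3/(1/(-13))² + 5/(6 + 1/(-13))²) = -(-216)*(3/(-1/13)² + 5/(6 - 1/13)²) = -(-216)*(3*169 + 5/(77/13)²) = -(-216)*(507 + 5*(169/5929)) = -(-216)*(507 + 845/5929) = -(-216)*3006848/5929 = -1*(-649479168/5929) = 649479168/5929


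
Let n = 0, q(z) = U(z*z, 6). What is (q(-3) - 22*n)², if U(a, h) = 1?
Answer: 1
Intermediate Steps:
q(z) = 1
(q(-3) - 22*n)² = (1 - 22*0)² = (1 + 0)² = 1² = 1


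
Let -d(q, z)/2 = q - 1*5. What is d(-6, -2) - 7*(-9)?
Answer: 85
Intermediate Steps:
d(q, z) = 10 - 2*q (d(q, z) = -2*(q - 1*5) = -2*(q - 5) = -2*(-5 + q) = 10 - 2*q)
d(-6, -2) - 7*(-9) = (10 - 2*(-6)) - 7*(-9) = (10 + 12) + 63 = 22 + 63 = 85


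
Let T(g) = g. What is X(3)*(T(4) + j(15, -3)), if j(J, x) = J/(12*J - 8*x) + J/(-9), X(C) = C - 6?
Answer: -491/68 ≈ -7.2206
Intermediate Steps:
X(C) = -6 + C
j(J, x) = -J/9 + J/(-8*x + 12*J) (j(J, x) = J/(-8*x + 12*J) + J*(-1/9) = J/(-8*x + 12*J) - J/9 = -J/9 + J/(-8*x + 12*J))
X(3)*(T(4) + j(15, -3)) = (-6 + 3)*(4 + (1/36)*15*(9 - 12*15 + 8*(-3))/(-2*(-3) + 3*15)) = -3*(4 + (1/36)*15*(9 - 180 - 24)/(6 + 45)) = -3*(4 + (1/36)*15*(-195)/51) = -3*(4 + (1/36)*15*(1/51)*(-195)) = -3*(4 - 325/204) = -3*491/204 = -491/68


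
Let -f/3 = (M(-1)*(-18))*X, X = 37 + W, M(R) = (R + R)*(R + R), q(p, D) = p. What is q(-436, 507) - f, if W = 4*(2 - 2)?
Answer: -8428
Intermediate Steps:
W = 0 (W = 4*0 = 0)
M(R) = 4*R² (M(R) = (2*R)*(2*R) = 4*R²)
X = 37 (X = 37 + 0 = 37)
f = 7992 (f = -3*(4*(-1)²)*(-18)*37 = -3*(4*1)*(-18)*37 = -3*4*(-18)*37 = -(-216)*37 = -3*(-2664) = 7992)
q(-436, 507) - f = -436 - 1*7992 = -436 - 7992 = -8428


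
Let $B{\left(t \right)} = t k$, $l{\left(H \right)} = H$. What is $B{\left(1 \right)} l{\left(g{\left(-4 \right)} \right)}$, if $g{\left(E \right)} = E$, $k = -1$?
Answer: $4$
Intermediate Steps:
$B{\left(t \right)} = - t$ ($B{\left(t \right)} = t \left(-1\right) = - t$)
$B{\left(1 \right)} l{\left(g{\left(-4 \right)} \right)} = \left(-1\right) 1 \left(-4\right) = \left(-1\right) \left(-4\right) = 4$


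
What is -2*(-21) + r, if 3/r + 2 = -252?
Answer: 10665/254 ≈ 41.988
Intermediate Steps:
r = -3/254 (r = 3/(-2 - 252) = 3/(-254) = 3*(-1/254) = -3/254 ≈ -0.011811)
-2*(-21) + r = -2*(-21) - 3/254 = 42 - 3/254 = 10665/254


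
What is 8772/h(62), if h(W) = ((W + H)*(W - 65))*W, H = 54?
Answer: -731/1798 ≈ -0.40656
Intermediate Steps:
h(W) = W*(-65 + W)*(54 + W) (h(W) = ((W + 54)*(W - 65))*W = ((54 + W)*(-65 + W))*W = ((-65 + W)*(54 + W))*W = W*(-65 + W)*(54 + W))
8772/h(62) = 8772/((62*(-3510 + 62² - 11*62))) = 8772/((62*(-3510 + 3844 - 682))) = 8772/((62*(-348))) = 8772/(-21576) = 8772*(-1/21576) = -731/1798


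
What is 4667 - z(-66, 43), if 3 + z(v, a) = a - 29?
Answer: 4656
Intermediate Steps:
z(v, a) = -32 + a (z(v, a) = -3 + (a - 29) = -3 + (-29 + a) = -32 + a)
4667 - z(-66, 43) = 4667 - (-32 + 43) = 4667 - 1*11 = 4667 - 11 = 4656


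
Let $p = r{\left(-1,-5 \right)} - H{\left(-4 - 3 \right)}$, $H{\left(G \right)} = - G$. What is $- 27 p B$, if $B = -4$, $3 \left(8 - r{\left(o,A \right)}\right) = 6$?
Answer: $-108$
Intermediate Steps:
$r{\left(o,A \right)} = 6$ ($r{\left(o,A \right)} = 8 - 2 = 6$)
$p = -1$ ($p = 6 - - (-4 - 3) = 6 - \left(-1\right) \left(-7\right) = 6 - 7 = -1$)
$- 27 p B = \left(-27\right) \left(-1\right) \left(-4\right) = 27 \left(-4\right) = -108$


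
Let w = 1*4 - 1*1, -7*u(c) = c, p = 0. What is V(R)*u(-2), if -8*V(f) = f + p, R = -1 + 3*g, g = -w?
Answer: 5/14 ≈ 0.35714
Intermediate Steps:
u(c) = -c/7
w = 3 (w = 4 - 1 = 3)
g = -3 (g = -1*3 = -3)
R = -10 (R = -1 + 3*(-3) = -1 - 9 = -10)
V(f) = -f/8 (V(f) = -(f + 0)/8 = -f/8)
V(R)*u(-2) = (-⅛*(-10))*(-⅐*(-2)) = (5/4)*(2/7) = 5/14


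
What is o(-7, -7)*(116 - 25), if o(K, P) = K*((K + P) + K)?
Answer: 13377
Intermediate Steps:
o(K, P) = K*(P + 2*K)
o(-7, -7)*(116 - 25) = (-7*(-7 + 2*(-7)))*(116 - 25) = -7*(-7 - 14)*91 = -7*(-21)*91 = 147*91 = 13377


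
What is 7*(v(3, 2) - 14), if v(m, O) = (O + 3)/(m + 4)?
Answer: -93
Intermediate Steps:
v(m, O) = (3 + O)/(4 + m)
7*(v(3, 2) - 14) = 7*((3 + 2)/(4 + 3) - 14) = 7*(5/7 - 14) = 7*(-93/7) = -93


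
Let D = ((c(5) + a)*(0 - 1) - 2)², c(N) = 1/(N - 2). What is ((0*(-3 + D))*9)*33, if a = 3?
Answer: 0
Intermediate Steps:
c(N) = 1/(-2 + N)
D = 256/9 (D = ((1/(-2 + 5) + 3)*(0 - 1) - 2)² = ((1/3 + 3)*(-1) - 2)² = ((⅓ + 3)*(-1) - 2)² = ((10/3)*(-1) - 2)² = (-10/3 - 2)² = (-16/3)² = 256/9 ≈ 28.444)
((0*(-3 + D))*9)*33 = ((0*(-3 + 256/9))*9)*33 = ((0*(229/9))*9)*33 = (0*9)*33 = 0*33 = 0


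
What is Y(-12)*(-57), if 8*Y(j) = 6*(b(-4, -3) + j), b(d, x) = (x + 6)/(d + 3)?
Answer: 2565/4 ≈ 641.25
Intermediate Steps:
b(d, x) = (6 + x)/(3 + d)
Y(j) = -9/4 + 3*j/4 (Y(j) = (6*((6 - 3)/(3 - 4) + j))/8 = (6*(3/(-1) + j))/8 = (6*(-1*3 + j))/8 = (6*(-3 + j))/8 = (-18 + 6*j)/8 = -9/4 + 3*j/4)
Y(-12)*(-57) = (-9/4 + (3/4)*(-12))*(-57) = (-9/4 - 9)*(-57) = -45/4*(-57) = 2565/4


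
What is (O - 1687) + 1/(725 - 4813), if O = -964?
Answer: -10837289/4088 ≈ -2651.0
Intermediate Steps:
(O - 1687) + 1/(725 - 4813) = (-964 - 1687) + 1/(725 - 4813) = -2651 + 1/(-4088) = -2651 - 1/4088 = -10837289/4088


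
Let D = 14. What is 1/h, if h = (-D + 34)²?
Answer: 1/400 ≈ 0.0025000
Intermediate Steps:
h = 400 (h = (-1*14 + 34)² = (-14 + 34)² = 20² = 400)
1/h = 1/400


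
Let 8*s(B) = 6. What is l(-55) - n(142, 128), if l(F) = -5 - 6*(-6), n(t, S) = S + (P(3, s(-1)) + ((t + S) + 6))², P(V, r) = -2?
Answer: -75173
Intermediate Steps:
s(B) = ¾ (s(B) = (⅛)*6 = ¾)
n(t, S) = S + (4 + S + t)² (n(t, S) = S + (-2 + ((t + S) + 6))² = S + (-2 + ((S + t) + 6))² = S + (-2 + (6 + S + t))² = S + (4 + S + t)²)
l(F) = 31 (l(F) = -5 + 36 = 31)
l(-55) - n(142, 128) = 31 - (128 + (4 + 128 + 142)²) = 31 - (128 + 274²) = 31 - (128 + 75076) = 31 - 1*75204 = 31 - 75204 = -75173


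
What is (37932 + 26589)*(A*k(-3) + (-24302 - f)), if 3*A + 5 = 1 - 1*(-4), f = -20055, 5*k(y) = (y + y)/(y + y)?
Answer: -274020687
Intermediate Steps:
k(y) = ⅕ (k(y) = ((y + y)/(y + y))/5 = ((2*y)/((2*y)))/5 = ((2*y)*(1/(2*y)))/5 = (⅕)*1 = ⅕)
A = 0 (A = -5/3 + (1 - 1*(-4))/3 = -5/3 + (1 + 4)/3 = -5/3 + (⅓)*5 = -5/3 + 5/3 = 0)
(37932 + 26589)*(A*k(-3) + (-24302 - f)) = (37932 + 26589)*(0*(⅕) + (-24302 - 1*(-20055))) = 64521*(0 + (-24302 + 20055)) = 64521*(0 - 4247) = 64521*(-4247) = -274020687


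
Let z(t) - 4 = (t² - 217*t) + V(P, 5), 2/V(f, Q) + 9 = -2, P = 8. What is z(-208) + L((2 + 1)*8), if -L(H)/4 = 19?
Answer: 971606/11 ≈ 88328.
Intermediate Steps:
V(f, Q) = -2/11 (V(f, Q) = 2/(-9 - 2) = 2/(-11) = 2*(-1/11) = -2/11)
L(H) = -76 (L(H) = -4*19 = -76)
z(t) = 42/11 + t² - 217*t (z(t) = 4 + ((t² - 217*t) - 2/11) = 4 + (-2/11 + t² - 217*t) = 42/11 + t² - 217*t)
z(-208) + L((2 + 1)*8) = (42/11 + (-208)² - 217*(-208)) - 76 = (42/11 + 43264 + 45136) - 76 = 972442/11 - 76 = 971606/11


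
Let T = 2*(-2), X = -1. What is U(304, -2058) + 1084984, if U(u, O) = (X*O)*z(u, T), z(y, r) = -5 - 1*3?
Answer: 1068520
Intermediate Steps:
T = -4
z(y, r) = -8 (z(y, r) = -5 - 3 = -8)
U(u, O) = 8*O (U(u, O) = -O*(-8) = 8*O)
U(304, -2058) + 1084984 = 8*(-2058) + 1084984 = -16464 + 1084984 = 1068520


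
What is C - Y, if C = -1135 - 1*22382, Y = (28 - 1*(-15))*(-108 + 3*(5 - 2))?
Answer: -19260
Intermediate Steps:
Y = -4257 (Y = (28 + 15)*(-108 + 3*3) = 43*(-108 + 9) = 43*(-99) = -4257)
C = -23517 (C = -1135 - 22382 = -23517)
C - Y = -23517 - 1*(-4257) = -23517 + 4257 = -19260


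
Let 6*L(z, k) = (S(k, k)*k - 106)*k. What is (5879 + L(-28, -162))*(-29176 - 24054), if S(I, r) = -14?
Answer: 2794308850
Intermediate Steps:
L(z, k) = k*(-106 - 14*k)/6 (L(z, k) = ((-14*k - 106)*k)/6 = ((-106 - 14*k)*k)/6 = (k*(-106 - 14*k))/6 = k*(-106 - 14*k)/6)
(5879 + L(-28, -162))*(-29176 - 24054) = (5879 + (⅓)*(-162)*(-53 - 7*(-162)))*(-29176 - 24054) = (5879 + (⅓)*(-162)*(-53 + 1134))*(-53230) = (5879 + (⅓)*(-162)*1081)*(-53230) = (5879 - 58374)*(-53230) = -52495*(-53230) = 2794308850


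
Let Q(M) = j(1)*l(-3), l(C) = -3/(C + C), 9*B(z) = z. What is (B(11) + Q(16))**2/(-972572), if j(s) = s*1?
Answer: -961/315113328 ≈ -3.0497e-6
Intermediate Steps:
j(s) = s
B(z) = z/9
l(C) = -3/(2*C)
Q(M) = 1/2 (Q(M) = 1*(-3/2/(-3)) = 1*(-3/2*(-1/3)) = 1*(1/2) = 1/2)
(B(11) + Q(16))**2/(-972572) = ((1/9)*11 + 1/2)**2/(-972572) = (11/9 + 1/2)**2*(-1/972572) = (31/18)**2*(-1/972572) = (961/324)*(-1/972572) = -961/315113328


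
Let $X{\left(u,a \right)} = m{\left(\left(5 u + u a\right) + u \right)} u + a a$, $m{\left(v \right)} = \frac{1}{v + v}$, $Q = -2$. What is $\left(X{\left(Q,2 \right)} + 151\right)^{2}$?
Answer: $\frac{6155361}{256} \approx 24044.0$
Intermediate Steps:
$m{\left(v \right)} = \frac{1}{2 v}$
$X{\left(u,a \right)} = a^{2} + \frac{u}{2 \left(6 u + a u\right)}$ ($X{\left(u,a \right)} = \frac{1}{2 \left(\left(5 u + u a\right) + u\right)} u + a a = \frac{1}{2 \left(\left(5 u + a u\right) + u\right)} u + a^{2} = \frac{1}{2 \left(6 u + a u\right)} u + a^{2} = \frac{u}{2 \left(6 u + a u\right)} + a^{2} = a^{2} + \frac{u}{2 \left(6 u + a u\right)}$)
$\left(X{\left(Q,2 \right)} + 151\right)^{2} = \left(\frac{1 + 2 \cdot 2^{2} \left(6 + 2\right)}{2 \left(6 + 2\right)} + 151\right)^{2} = \left(\frac{1 + 2 \cdot 4 \cdot 8}{2 \cdot 8} + 151\right)^{2} = \left(\frac{1}{2} \cdot \frac{1}{8} \left(1 + 64\right) + 151\right)^{2} = \left(\frac{1}{2} \cdot \frac{1}{8} \cdot 65 + 151\right)^{2} = \left(\frac{65}{16} + 151\right)^{2} = \left(\frac{2481}{16}\right)^{2} = \frac{6155361}{256}$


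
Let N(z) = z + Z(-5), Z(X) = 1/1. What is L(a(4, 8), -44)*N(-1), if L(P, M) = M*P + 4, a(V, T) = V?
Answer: 0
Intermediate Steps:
Z(X) = 1
L(P, M) = 4 + M*P
N(z) = 1 + z (N(z) = z + 1 = 1 + z)
L(a(4, 8), -44)*N(-1) = (4 - 44*4)*(1 - 1) = (4 - 176)*0 = -172*0 = 0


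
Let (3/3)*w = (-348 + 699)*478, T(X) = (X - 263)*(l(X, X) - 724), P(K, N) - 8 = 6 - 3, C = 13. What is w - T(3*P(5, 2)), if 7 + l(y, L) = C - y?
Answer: -4952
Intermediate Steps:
P(K, N) = 11 (P(K, N) = 8 + (6 - 3) = 8 + 3 = 11)
l(y, L) = 6 - y (l(y, L) = -7 + (13 - y) = 6 - y)
T(X) = (-718 - X)*(-263 + X) (T(X) = (X - 263)*((6 - X) - 724) = (-263 + X)*(-718 - X) = (-718 - X)*(-263 + X))
w = 167778 (w = (-348 + 699)*478 = 351*478 = 167778)
w - T(3*P(5, 2)) = 167778 - (188834 - (3*11)**2 - 1365*11) = 167778 - (188834 - 1*33**2 - 455*33) = 167778 - (188834 - 1*1089 - 15015) = 167778 - (188834 - 1089 - 15015) = 167778 - 1*172730 = 167778 - 172730 = -4952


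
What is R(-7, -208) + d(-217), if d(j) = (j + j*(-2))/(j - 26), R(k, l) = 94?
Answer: 22625/243 ≈ 93.107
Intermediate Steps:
d(j) = -j/(-26 + j) (d(j) = (j - 2*j)/(-26 + j) = (-j)/(-26 + j) = -j/(-26 + j))
R(-7, -208) + d(-217) = 94 - 1*(-217)/(-26 - 217) = 94 - 1*(-217)/(-243) = 94 - 1*(-217)*(-1/243) = 94 - 217/243 = 22625/243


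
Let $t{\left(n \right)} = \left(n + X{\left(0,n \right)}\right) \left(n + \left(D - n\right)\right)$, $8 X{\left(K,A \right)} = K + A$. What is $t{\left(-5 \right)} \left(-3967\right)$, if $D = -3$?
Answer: $- \frac{535545}{8} \approx -66943.0$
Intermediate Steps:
$X{\left(K,A \right)} = \frac{A}{8} + \frac{K}{8}$ ($X{\left(K,A \right)} = \frac{K + A}{8} = \frac{A + K}{8} = \frac{A}{8} + \frac{K}{8}$)
$t{\left(n \right)} = - \frac{27 n}{8}$ ($t{\left(n \right)} = \left(n + \left(\frac{n}{8} + \frac{1}{8} \cdot 0\right)\right) \left(n - \left(3 + n\right)\right) = \left(n + \left(\frac{n}{8} + 0\right)\right) \left(-3\right) = \left(n + \frac{n}{8}\right) \left(-3\right) = \frac{9 n}{8} \left(-3\right) = - \frac{27 n}{8}$)
$t{\left(-5 \right)} \left(-3967\right) = \left(- \frac{27}{8}\right) \left(-5\right) \left(-3967\right) = \frac{135}{8} \left(-3967\right) = - \frac{535545}{8}$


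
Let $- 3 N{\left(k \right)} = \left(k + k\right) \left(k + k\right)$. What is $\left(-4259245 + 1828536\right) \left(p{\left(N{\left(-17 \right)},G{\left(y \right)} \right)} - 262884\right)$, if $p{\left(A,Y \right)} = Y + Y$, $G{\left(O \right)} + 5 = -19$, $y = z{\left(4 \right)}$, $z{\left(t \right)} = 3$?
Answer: $639111178788$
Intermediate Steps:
$y = 3$
$N{\left(k \right)} = - \frac{4 k^{2}}{3}$ ($N{\left(k \right)} = - \frac{\left(k + k\right) \left(k + k\right)}{3} = - \frac{2 k 2 k}{3} = - \frac{4 k^{2}}{3}$)
$G{\left(O \right)} = -24$ ($G{\left(O \right)} = -5 - 19 = -24$)
$p{\left(A,Y \right)} = 2 Y$
$\left(-4259245 + 1828536\right) \left(p{\left(N{\left(-17 \right)},G{\left(y \right)} \right)} - 262884\right) = \left(-4259245 + 1828536\right) \left(2 \left(-24\right) - 262884\right) = - 2430709 \left(-48 - 262884\right) = \left(-2430709\right) \left(-262932\right) = 639111178788$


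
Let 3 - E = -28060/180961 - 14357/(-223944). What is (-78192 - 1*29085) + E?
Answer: -621041304220979/5789304312 ≈ -1.0727e+5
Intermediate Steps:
E = 17894457445/5789304312 (E = 3 - (-28060/180961 - 14357/(-223944)) = 3 - (-28060*1/180961 - 14357*(-1/223944)) = 3 - (-28060/180961 + 2051/31992) = 3 - 1*(-526544509/5789304312) = 3 + 526544509/5789304312 = 17894457445/5789304312 ≈ 3.0910)
(-78192 - 1*29085) + E = (-78192 - 1*29085) + 17894457445/5789304312 = (-78192 - 29085) + 17894457445/5789304312 = -107277 + 17894457445/5789304312 = -621041304220979/5789304312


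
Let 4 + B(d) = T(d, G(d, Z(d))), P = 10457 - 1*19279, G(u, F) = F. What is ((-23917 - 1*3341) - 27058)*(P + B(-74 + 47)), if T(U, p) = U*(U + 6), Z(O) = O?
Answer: 448595844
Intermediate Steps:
T(U, p) = U*(6 + U)
P = -8822 (P = 10457 - 19279 = -8822)
B(d) = -4 + d*(6 + d)
((-23917 - 1*3341) - 27058)*(P + B(-74 + 47)) = ((-23917 - 1*3341) - 27058)*(-8822 + (-4 + (-74 + 47)*(6 + (-74 + 47)))) = ((-23917 - 3341) - 27058)*(-8822 + (-4 - 27*(6 - 27))) = (-27258 - 27058)*(-8822 + (-4 - 27*(-21))) = -54316*(-8822 + (-4 + 567)) = -54316*(-8822 + 563) = -54316*(-8259) = 448595844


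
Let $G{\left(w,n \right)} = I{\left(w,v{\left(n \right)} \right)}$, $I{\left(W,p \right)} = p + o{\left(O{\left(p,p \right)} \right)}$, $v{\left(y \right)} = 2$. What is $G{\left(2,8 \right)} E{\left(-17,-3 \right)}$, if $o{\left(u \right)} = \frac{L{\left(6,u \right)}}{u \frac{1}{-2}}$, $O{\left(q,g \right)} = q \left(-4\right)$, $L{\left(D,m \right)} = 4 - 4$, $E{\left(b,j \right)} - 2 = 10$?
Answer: $24$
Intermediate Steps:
$E{\left(b,j \right)} = 12$ ($E{\left(b,j \right)} = 2 + 10 = 12$)
$L{\left(D,m \right)} = 0$
$O{\left(q,g \right)} = - 4 q$
$o{\left(u \right)} = 0$ ($o{\left(u \right)} = \frac{0}{u \frac{1}{-2}} = \frac{0}{u \left(- \frac{1}{2}\right)} = \frac{0}{\left(- \frac{1}{2}\right) u} = 0 \left(- \frac{2}{u}\right) = 0$)
$I{\left(W,p \right)} = p$ ($I{\left(W,p \right)} = p + 0 = p$)
$G{\left(w,n \right)} = 2$
$G{\left(2,8 \right)} E{\left(-17,-3 \right)} = 2 \cdot 12 = 24$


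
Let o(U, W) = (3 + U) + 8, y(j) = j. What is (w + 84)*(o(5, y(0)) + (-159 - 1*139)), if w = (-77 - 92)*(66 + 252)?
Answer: 15131556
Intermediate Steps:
o(U, W) = 11 + U
w = -53742 (w = -169*318 = -53742)
(w + 84)*(o(5, y(0)) + (-159 - 1*139)) = (-53742 + 84)*((11 + 5) + (-159 - 1*139)) = -53658*(16 + (-159 - 139)) = -53658*(16 - 298) = -53658*(-282) = 15131556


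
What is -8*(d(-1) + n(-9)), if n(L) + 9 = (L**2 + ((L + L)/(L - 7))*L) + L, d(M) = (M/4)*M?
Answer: -425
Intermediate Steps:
d(M) = M**2/4 (d(M) = (M*(1/4))*M = (M/4)*M = M**2/4)
n(L) = -9 + L + L**2 + 2*L**2/(-7 + L) (n(L) = -9 + ((L**2 + ((L + L)/(L - 7))*L) + L) = -9 + ((L**2 + ((2*L)/(-7 + L))*L) + L) = -9 + ((L**2 + (2*L/(-7 + L))*L) + L) = -9 + ((L**2 + 2*L**2/(-7 + L)) + L) = -9 + (L + L**2 + 2*L**2/(-7 + L)) = -9 + L + L**2 + 2*L**2/(-7 + L))
-8*(d(-1) + n(-9)) = -8*((1/4)*(-1)**2 + (63 + (-9)**3 - 16*(-9) - 4*(-9)**2)/(-7 - 9)) = -8*((1/4)*1 + (63 - 729 + 144 - 4*81)/(-16)) = -8*(1/4 - (63 - 729 + 144 - 324)/16) = -8*(1/4 - 1/16*(-846)) = -8*(1/4 + 423/8) = -8*425/8 = -425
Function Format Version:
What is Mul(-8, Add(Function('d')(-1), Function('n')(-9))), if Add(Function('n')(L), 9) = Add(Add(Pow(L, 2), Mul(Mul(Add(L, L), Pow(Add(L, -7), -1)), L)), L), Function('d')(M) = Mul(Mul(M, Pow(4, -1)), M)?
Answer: -425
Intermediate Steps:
Function('d')(M) = Mul(Rational(1, 4), Pow(M, 2)) (Function('d')(M) = Mul(Mul(M, Rational(1, 4)), M) = Mul(Mul(Rational(1, 4), M), M) = Mul(Rational(1, 4), Pow(M, 2)))
Function('n')(L) = Add(-9, L, Pow(L, 2), Mul(2, Pow(L, 2), Pow(Add(-7, L), -1))) (Function('n')(L) = Add(-9, Add(Add(Pow(L, 2), Mul(Mul(Add(L, L), Pow(Add(L, -7), -1)), L)), L)) = Add(-9, Add(Add(Pow(L, 2), Mul(Mul(Mul(2, L), Pow(Add(-7, L), -1)), L)), L)) = Add(-9, Add(Add(Pow(L, 2), Mul(Mul(2, L, Pow(Add(-7, L), -1)), L)), L)) = Add(-9, Add(Add(Pow(L, 2), Mul(2, Pow(L, 2), Pow(Add(-7, L), -1))), L)) = Add(-9, Add(L, Pow(L, 2), Mul(2, Pow(L, 2), Pow(Add(-7, L), -1)))) = Add(-9, L, Pow(L, 2), Mul(2, Pow(L, 2), Pow(Add(-7, L), -1))))
Mul(-8, Add(Function('d')(-1), Function('n')(-9))) = Mul(-8, Add(Mul(Rational(1, 4), Pow(-1, 2)), Mul(Pow(Add(-7, -9), -1), Add(63, Pow(-9, 3), Mul(-16, -9), Mul(-4, Pow(-9, 2)))))) = Mul(-8, Add(Mul(Rational(1, 4), 1), Mul(Pow(-16, -1), Add(63, -729, 144, Mul(-4, 81))))) = Mul(-8, Add(Rational(1, 4), Mul(Rational(-1, 16), Add(63, -729, 144, -324)))) = Mul(-8, Add(Rational(1, 4), Mul(Rational(-1, 16), -846))) = Mul(-8, Add(Rational(1, 4), Rational(423, 8))) = Mul(-8, Rational(425, 8)) = -425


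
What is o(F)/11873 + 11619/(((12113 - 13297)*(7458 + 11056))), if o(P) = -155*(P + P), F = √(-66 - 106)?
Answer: -11619/21920576 - 20*I*√43/383 ≈ -0.00053005 - 0.34242*I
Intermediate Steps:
F = 2*I*√43 (F = √(-172) = 2*I*√43 ≈ 13.115*I)
o(P) = -310*P
o(F)/11873 + 11619/(((12113 - 13297)*(7458 + 11056))) = -620*I*√43/11873 + 11619/(((12113 - 13297)*(7458 + 11056))) = -620*I*√43*(1/11873) + 11619/((-1184*18514)) = -20*I*√43/383 + 11619/(-21920576) = -20*I*√43/383 + 11619*(-1/21920576) = -20*I*√43/383 - 11619/21920576 = -11619/21920576 - 20*I*√43/383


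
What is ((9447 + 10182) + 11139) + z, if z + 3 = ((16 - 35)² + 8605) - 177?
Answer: 39554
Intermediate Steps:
z = 8786 (z = -3 + (((16 - 35)² + 8605) - 177) = -3 + (((-19)² + 8605) - 177) = -3 + ((361 + 8605) - 177) = -3 + (8966 - 177) = -3 + 8789 = 8786)
((9447 + 10182) + 11139) + z = ((9447 + 10182) + 11139) + 8786 = (19629 + 11139) + 8786 = 30768 + 8786 = 39554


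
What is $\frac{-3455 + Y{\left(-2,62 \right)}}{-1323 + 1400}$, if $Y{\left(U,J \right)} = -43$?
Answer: $- \frac{318}{7} \approx -45.429$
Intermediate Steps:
$\frac{-3455 + Y{\left(-2,62 \right)}}{-1323 + 1400} = \frac{-3455 - 43}{-1323 + 1400} = - \frac{3498}{77} = \left(-3498\right) \frac{1}{77} = - \frac{318}{7}$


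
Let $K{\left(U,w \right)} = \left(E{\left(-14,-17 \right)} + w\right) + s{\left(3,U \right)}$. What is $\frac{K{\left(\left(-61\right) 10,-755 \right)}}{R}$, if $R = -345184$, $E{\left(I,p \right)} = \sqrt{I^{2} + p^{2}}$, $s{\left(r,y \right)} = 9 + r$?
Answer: $\frac{743}{345184} - \frac{\sqrt{485}}{345184} \approx 0.0020887$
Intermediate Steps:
$K{\left(U,w \right)} = 12 + w + \sqrt{485}$ ($K{\left(U,w \right)} = \left(\sqrt{\left(-14\right)^{2} + \left(-17\right)^{2}} + w\right) + \left(9 + 3\right) = \left(\sqrt{196 + 289} + w\right) + 12 = \left(\sqrt{485} + w\right) + 12 = \left(w + \sqrt{485}\right) + 12 = 12 + w + \sqrt{485}$)
$\frac{K{\left(\left(-61\right) 10,-755 \right)}}{R} = \frac{12 - 755 + \sqrt{485}}{-345184} = \left(-743 + \sqrt{485}\right) \left(- \frac{1}{345184}\right) = \frac{743}{345184} - \frac{\sqrt{485}}{345184}$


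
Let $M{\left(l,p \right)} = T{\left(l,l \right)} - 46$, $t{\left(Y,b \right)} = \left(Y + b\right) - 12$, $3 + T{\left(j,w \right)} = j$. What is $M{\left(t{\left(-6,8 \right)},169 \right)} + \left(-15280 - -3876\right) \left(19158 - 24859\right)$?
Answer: $65014145$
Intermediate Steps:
$T{\left(j,w \right)} = -3 + j$
$t{\left(Y,b \right)} = -12 + Y + b$
$M{\left(l,p \right)} = -49 + l$ ($M{\left(l,p \right)} = \left(-3 + l\right) - 46 = -49 + l$)
$M{\left(t{\left(-6,8 \right)},169 \right)} + \left(-15280 - -3876\right) \left(19158 - 24859\right) = \left(-49 - 10\right) + \left(-15280 - -3876\right) \left(19158 - 24859\right) = \left(-49 - 10\right) + \left(-15280 + 3876\right) \left(-5701\right) = -59 - -65014204 = -59 + 65014204 = 65014145$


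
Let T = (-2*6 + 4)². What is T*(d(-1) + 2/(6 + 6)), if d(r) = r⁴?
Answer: 224/3 ≈ 74.667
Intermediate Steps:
T = 64 (T = (-12 + 4)² = (-8)² = 64)
T*(d(-1) + 2/(6 + 6)) = 64*((-1)⁴ + 2/(6 + 6)) = 64*(1 + 2/12) = 64*(1 + (1/12)*2) = 64*(1 + ⅙) = 64*(7/6) = 224/3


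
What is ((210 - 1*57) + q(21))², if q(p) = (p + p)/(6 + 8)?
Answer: 24336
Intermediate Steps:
q(p) = p/7 (q(p) = (2*p)/14 = (2*p)*(1/14) = p/7)
((210 - 1*57) + q(21))² = ((210 - 1*57) + (⅐)*21)² = ((210 - 57) + 3)² = (153 + 3)² = 156² = 24336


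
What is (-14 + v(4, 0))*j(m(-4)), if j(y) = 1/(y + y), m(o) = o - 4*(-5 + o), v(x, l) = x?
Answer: -5/32 ≈ -0.15625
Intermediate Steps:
m(o) = 20 - 3*o (m(o) = o + (20 - 4*o) = 20 - 3*o)
j(y) = 1/(2*y)
(-14 + v(4, 0))*j(m(-4)) = (-14 + 4)*(1/(2*(20 - 3*(-4)))) = -5/(20 + 12) = -5/32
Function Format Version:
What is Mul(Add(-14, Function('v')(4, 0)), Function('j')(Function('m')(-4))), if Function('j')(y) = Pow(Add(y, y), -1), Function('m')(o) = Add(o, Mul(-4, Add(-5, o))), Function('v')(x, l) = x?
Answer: Rational(-5, 32) ≈ -0.15625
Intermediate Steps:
Function('m')(o) = Add(20, Mul(-3, o)) (Function('m')(o) = Add(o, Add(20, Mul(-4, o))) = Add(20, Mul(-3, o)))
Function('j')(y) = Mul(Rational(1, 2), Pow(y, -1)) (Function('j')(y) = Pow(Mul(2, y), -1) = Mul(Rational(1, 2), Pow(y, -1)))
Mul(Add(-14, Function('v')(4, 0)), Function('j')(Function('m')(-4))) = Mul(Add(-14, 4), Mul(Rational(1, 2), Pow(Add(20, Mul(-3, -4)), -1))) = Mul(-10, Mul(Rational(1, 2), Pow(Add(20, 12), -1))) = Mul(-10, Mul(Rational(1, 2), Pow(32, -1))) = Mul(-10, Mul(Rational(1, 2), Rational(1, 32))) = Mul(-10, Rational(1, 64)) = Rational(-5, 32)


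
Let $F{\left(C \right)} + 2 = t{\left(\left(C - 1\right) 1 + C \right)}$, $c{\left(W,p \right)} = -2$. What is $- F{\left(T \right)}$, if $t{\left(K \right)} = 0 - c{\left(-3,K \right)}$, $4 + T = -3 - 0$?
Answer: $0$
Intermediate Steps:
$T = -7$ ($T = -4 - 3 = -7$)
$t{\left(K \right)} = 2$ ($t{\left(K \right)} = 0 - -2 = 0 + 2 = 2$)
$F{\left(C \right)} = 0$ ($F{\left(C \right)} = -2 + 2 = 0$)
$- F{\left(T \right)} = \left(-1\right) 0 = 0$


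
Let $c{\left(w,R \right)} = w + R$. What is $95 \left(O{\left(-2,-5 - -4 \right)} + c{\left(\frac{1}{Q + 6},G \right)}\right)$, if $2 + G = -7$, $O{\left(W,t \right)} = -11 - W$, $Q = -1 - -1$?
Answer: $- \frac{10165}{6} \approx -1694.2$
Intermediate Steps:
$Q = 0$ ($Q = -1 + 1 = 0$)
$G = -9$ ($G = -2 - 7 = -9$)
$c{\left(w,R \right)} = R + w$
$95 \left(O{\left(-2,-5 - -4 \right)} + c{\left(\frac{1}{Q + 6},G \right)}\right) = 95 \left(\left(-11 - -2\right) - \left(9 - \frac{1}{0 + 6}\right)\right) = 95 \left(\left(-11 + 2\right) - \left(9 - \frac{1}{6}\right)\right) = 95 \left(-9 + \left(-9 + \frac{1}{6}\right)\right) = 95 \left(-9 - \frac{53}{6}\right) = 95 \left(- \frac{107}{6}\right) = - \frac{10165}{6}$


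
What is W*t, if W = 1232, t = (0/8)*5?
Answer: 0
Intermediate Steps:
t = 0 (t = (0*(⅛))*5 = 0*5 = 0)
W*t = 1232*0 = 0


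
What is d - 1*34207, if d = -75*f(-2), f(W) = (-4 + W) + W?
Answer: -33607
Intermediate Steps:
f(W) = -4 + 2*W
d = 600 (d = -75*(-4 + 2*(-2)) = -75*(-4 - 4) = -75*(-8) = -1*(-600) = 600)
d - 1*34207 = 600 - 1*34207 = 600 - 34207 = -33607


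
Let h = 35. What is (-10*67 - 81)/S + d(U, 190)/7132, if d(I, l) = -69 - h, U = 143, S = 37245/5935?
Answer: -1589625845/13281567 ≈ -119.69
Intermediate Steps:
S = 7449/1187 (S = 37245*(1/5935) = 7449/1187 ≈ 6.2755)
d(I, l) = -104 (d(I, l) = -69 - 1*35 = -69 - 35 = -104)
(-10*67 - 81)/S + d(U, 190)/7132 = (-10*67 - 81)/(7449/1187) - 104/7132 = (-670 - 81)*(1187/7449) - 104*1/7132 = -751*1187/7449 - 26/1783 = -891437/7449 - 26/1783 = -1589625845/13281567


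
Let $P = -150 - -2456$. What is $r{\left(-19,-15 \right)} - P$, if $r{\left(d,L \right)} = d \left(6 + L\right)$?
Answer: $-2135$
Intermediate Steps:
$P = 2306$ ($P = -150 + 2456 = 2306$)
$r{\left(-19,-15 \right)} - P = - 19 \left(6 - 15\right) - 2306 = \left(-19\right) \left(-9\right) - 2306 = 171 - 2306 = -2135$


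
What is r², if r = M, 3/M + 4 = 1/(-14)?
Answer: 196/361 ≈ 0.54294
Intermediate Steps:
M = -14/19 (M = 3/(-4 + 1/(-14)) = 3/(-4 - 1/14) = 3/(-57/14) = 3*(-14/57) = -14/19 ≈ -0.73684)
r = -14/19 ≈ -0.73684
r² = (-14/19)² = 196/361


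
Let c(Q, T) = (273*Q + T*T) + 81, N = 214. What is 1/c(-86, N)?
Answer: 1/22399 ≈ 4.4645e-5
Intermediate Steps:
c(Q, T) = 81 + T² + 273*Q (c(Q, T) = (273*Q + T²) + 81 = (T² + 273*Q) + 81 = 81 + T² + 273*Q)
1/c(-86, N) = 1/(81 + 214² + 273*(-86)) = 1/(81 + 45796 - 23478) = 1/22399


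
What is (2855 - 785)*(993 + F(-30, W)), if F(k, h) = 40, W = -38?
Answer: 2138310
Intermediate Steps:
(2855 - 785)*(993 + F(-30, W)) = (2855 - 785)*(993 + 40) = 2070*1033 = 2138310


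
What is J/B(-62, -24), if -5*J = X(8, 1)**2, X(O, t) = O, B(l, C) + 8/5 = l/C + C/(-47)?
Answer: -36096/4213 ≈ -8.5678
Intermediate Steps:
B(l, C) = -8/5 - C/47 + l/C (B(l, C) = -8/5 + (l/C + C/(-47)) = -8/5 + (l/C + C*(-1/47)) = -8/5 + (l/C - C/47) = -8/5 + (-C/47 + l/C) = -8/5 - C/47 + l/C)
J = -64/5 (J = -1/5*8**2 = -1/5*64 = -64/5 ≈ -12.800)
J/B(-62, -24) = -64/(5*(-8/5 - 1/47*(-24) - 62/(-24))) = -64/(5*(-8/5 + 24/47 - 62*(-1/24))) = -64/(5*(-8/5 + 24/47 + 31/12)) = -64/(5*4213/2820) = -64/5*2820/4213 = -36096/4213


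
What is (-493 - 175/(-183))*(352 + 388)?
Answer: -66632560/183 ≈ -3.6411e+5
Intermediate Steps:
(-493 - 175/(-183))*(352 + 388) = (-493 - 175*(-1/183))*740 = (-493 + 175/183)*740 = -90044/183*740 = -66632560/183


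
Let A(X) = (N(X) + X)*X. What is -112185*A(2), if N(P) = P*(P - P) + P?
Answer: -897480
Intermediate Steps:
N(P) = P (N(P) = P*0 + P = 0 + P = P)
A(X) = 2*X² (A(X) = (X + X)*X = (2*X)*X = 2*X²)
-112185*A(2) = -224370*2² = -224370*4 = -112185*8 = -897480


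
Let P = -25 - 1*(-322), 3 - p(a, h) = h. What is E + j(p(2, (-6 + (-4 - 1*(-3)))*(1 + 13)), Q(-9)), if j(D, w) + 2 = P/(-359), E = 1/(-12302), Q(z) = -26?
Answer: -12486889/4416418 ≈ -2.8274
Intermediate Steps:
E = -1/12302 ≈ -8.1288e-5
p(a, h) = 3 - h
P = 297 (P = -25 + 322 = 297)
j(D, w) = -1015/359 (j(D, w) = -2 + 297/(-359) = -2 + 297*(-1/359) = -2 - 297/359 = -1015/359)
E + j(p(2, (-6 + (-4 - 1*(-3)))*(1 + 13)), Q(-9)) = -1/12302 - 1015/359 = -12486889/4416418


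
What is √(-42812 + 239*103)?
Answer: I*√18195 ≈ 134.89*I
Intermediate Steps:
√(-42812 + 239*103) = √(-42812 + 24617) = √(-18195) = I*√18195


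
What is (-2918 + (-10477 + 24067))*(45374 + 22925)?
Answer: 728886928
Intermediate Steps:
(-2918 + (-10477 + 24067))*(45374 + 22925) = (-2918 + 13590)*68299 = 10672*68299 = 728886928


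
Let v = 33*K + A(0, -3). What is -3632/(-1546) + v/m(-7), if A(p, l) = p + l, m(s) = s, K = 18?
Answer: -444131/5411 ≈ -82.079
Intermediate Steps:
A(p, l) = l + p
v = 591 (v = 33*18 + (-3 + 0) = 594 - 3 = 591)
-3632/(-1546) + v/m(-7) = -3632/(-1546) + 591/(-7) = -3632*(-1/1546) + 591*(-1/7) = 1816/773 - 591/7 = -444131/5411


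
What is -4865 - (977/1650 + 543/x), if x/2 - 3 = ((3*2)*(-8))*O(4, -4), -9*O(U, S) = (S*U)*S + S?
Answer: -1296782648/266475 ≈ -4866.4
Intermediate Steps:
O(U, S) = -S/9 - U*S²/9 (O(U, S) = -((S*U)*S + S)/9 = -(U*S² + S)/9 = -(S + U*S²)/9 = -S/9 - U*S²/9)
x = 646 (x = 6 + 2*(((3*2)*(-8))*(-⅑*(-4)*(1 - 4*4))) = 6 + 2*((6*(-8))*(-⅑*(-4)*(1 - 16))) = 6 + 2*(-(-16)*(-4)*(-15)/3) = 6 + 2*(-48*(-20/3)) = 6 + 2*320 = 6 + 640 = 646)
-4865 - (977/1650 + 543/x) = -4865 - (977/1650 + 543/646) = -4865 - 1*381773/266475 = -4865 - 381773/266475 = -1296782648/266475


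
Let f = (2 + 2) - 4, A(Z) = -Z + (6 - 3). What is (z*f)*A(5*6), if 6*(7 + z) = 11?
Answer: 0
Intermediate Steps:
A(Z) = 3 - Z (A(Z) = -Z + 3 = 3 - Z)
z = -31/6 (z = -7 + (1/6)*11 = -7 + 11/6 = -31/6 ≈ -5.1667)
f = 0 (f = 4 - 4 = 0)
(z*f)*A(5*6) = (-31/6*0)*(3 - 5*6) = 0*(3 - 1*30) = 0*(3 - 30) = 0*(-27) = 0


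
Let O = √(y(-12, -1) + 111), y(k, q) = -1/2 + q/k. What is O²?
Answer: 1327/12 ≈ 110.58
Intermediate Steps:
y(k, q) = -½ + q/k (y(k, q) = -1*½ + q/k = -½ + q/k)
O = √3981/6 (O = √((-1 - ½*(-12))/(-12) + 111) = √(-(-1 + 6)/12 + 111) = √(-1/12*5 + 111) = √(-5/12 + 111) = √(1327/12) = √3981/6 ≈ 10.516)
O² = (√3981/6)² = 1327/12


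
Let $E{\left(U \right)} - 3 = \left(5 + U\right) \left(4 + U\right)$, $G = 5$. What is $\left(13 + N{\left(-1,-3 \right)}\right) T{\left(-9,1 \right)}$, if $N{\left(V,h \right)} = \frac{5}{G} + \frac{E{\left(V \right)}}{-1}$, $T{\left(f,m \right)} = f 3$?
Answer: $27$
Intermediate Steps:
$T{\left(f,m \right)} = 3 f$
$E{\left(U \right)} = 3 + \left(4 + U\right) \left(5 + U\right)$ ($E{\left(U \right)} = 3 + \left(5 + U\right) \left(4 + U\right) = 3 + \left(4 + U\right) \left(5 + U\right)$)
$N{\left(V,h \right)} = -22 - V^{2} - 9 V$ ($N{\left(V,h \right)} = \frac{5}{5} + \frac{23 + V^{2} + 9 V}{-1} = 5 \cdot \frac{1}{5} + \left(23 + V^{2} + 9 V\right) \left(-1\right) = 1 - \left(23 + V^{2} + 9 V\right) = -22 - V^{2} - 9 V$)
$\left(13 + N{\left(-1,-3 \right)}\right) T{\left(-9,1 \right)} = \left(13 - 14\right) 3 \left(-9\right) = \left(13 - 14\right) \left(-27\right) = \left(-1\right) \left(-27\right) = 27$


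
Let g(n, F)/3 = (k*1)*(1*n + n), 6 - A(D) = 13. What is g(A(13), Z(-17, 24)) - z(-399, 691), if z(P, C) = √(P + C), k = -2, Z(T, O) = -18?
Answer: 84 - 2*√73 ≈ 66.912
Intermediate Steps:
A(D) = -7 (A(D) = 6 - 1*13 = 6 - 13 = -7)
z(P, C) = √(C + P)
g(n, F) = -12*n (g(n, F) = 3*((-2*1)*(1*n + n)) = 3*(-2*(n + n)) = 3*(-4*n) = -12*n)
g(A(13), Z(-17, 24)) - z(-399, 691) = -12*(-7) - √(691 - 399) = 84 - √292 = 84 - 2*√73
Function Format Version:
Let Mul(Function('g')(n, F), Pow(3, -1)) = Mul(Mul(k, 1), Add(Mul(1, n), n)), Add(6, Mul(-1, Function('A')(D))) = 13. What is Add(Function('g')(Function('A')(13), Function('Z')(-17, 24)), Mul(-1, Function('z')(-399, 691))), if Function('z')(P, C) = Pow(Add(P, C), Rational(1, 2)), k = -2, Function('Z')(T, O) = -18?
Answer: Add(84, Mul(-2, Pow(73, Rational(1, 2)))) ≈ 66.912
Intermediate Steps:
Function('A')(D) = -7 (Function('A')(D) = Add(6, Mul(-1, 13)) = Add(6, -13) = -7)
Function('z')(P, C) = Pow(Add(C, P), Rational(1, 2))
Function('g')(n, F) = Mul(-12, n) (Function('g')(n, F) = Mul(3, Mul(Mul(-2, 1), Add(Mul(1, n), n))) = Mul(3, Mul(-2, Add(n, n))) = Mul(3, Mul(-2, Mul(2, n))) = Mul(3, Mul(-4, n)) = Mul(-12, n))
Add(Function('g')(Function('A')(13), Function('Z')(-17, 24)), Mul(-1, Function('z')(-399, 691))) = Add(Mul(-12, -7), Mul(-1, Pow(Add(691, -399), Rational(1, 2)))) = Add(84, Mul(-1, Pow(292, Rational(1, 2)))) = Add(84, Mul(-1, Mul(2, Pow(73, Rational(1, 2))))) = Add(84, Mul(-2, Pow(73, Rational(1, 2))))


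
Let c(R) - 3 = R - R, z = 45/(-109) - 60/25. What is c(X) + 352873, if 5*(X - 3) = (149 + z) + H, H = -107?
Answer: 352876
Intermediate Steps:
z = -1533/545 (z = 45*(-1/109) - 60*1/25 = -45/109 - 12/5 = -1533/545 ≈ -2.8128)
X = 29532/2725 (X = 3 + ((149 - 1533/545) - 107)/5 = 3 + (79672/545 - 107)/5 = 3 + (⅕)*(21357/545) = 3 + 21357/2725 = 29532/2725 ≈ 10.837)
c(R) = 3 (c(R) = 3 + (R - R) = 3 + 0 = 3)
c(X) + 352873 = 3 + 352873 = 352876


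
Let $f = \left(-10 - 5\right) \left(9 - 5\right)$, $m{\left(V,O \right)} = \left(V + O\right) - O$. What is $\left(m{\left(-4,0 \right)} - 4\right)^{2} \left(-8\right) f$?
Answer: $30720$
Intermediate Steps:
$m{\left(V,O \right)} = V$ ($m{\left(V,O \right)} = \left(O + V\right) - O = V$)
$f = -60$ ($f = \left(-15\right) 4 = -60$)
$\left(m{\left(-4,0 \right)} - 4\right)^{2} \left(-8\right) f = \left(-4 - 4\right)^{2} \left(-8\right) \left(-60\right) = \left(-8\right)^{2} \left(-8\right) \left(-60\right) = 64 \left(-8\right) \left(-60\right) = \left(-512\right) \left(-60\right) = 30720$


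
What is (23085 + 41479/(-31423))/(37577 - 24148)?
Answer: 725358476/421979467 ≈ 1.7189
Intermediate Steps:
(23085 + 41479/(-31423))/(37577 - 24148) = (23085 + 41479*(-1/31423))/13429 = (23085 - 41479/31423)*(1/13429) = (725358476/31423)*(1/13429) = 725358476/421979467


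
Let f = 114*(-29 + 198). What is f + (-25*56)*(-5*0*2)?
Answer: 19266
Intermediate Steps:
f = 19266 (f = 114*169 = 19266)
f + (-25*56)*(-5*0*2) = 19266 + (-25*56)*(-5*0*2) = 19266 - 0*2 = 19266 - 1400*0 = 19266 + 0 = 19266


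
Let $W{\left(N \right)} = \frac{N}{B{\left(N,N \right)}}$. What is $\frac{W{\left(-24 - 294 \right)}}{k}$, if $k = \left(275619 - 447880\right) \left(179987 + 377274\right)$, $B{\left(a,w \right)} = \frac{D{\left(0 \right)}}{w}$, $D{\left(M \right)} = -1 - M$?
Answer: $\frac{101124}{95994337121} \approx 1.0534 \cdot 10^{-6}$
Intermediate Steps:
$B{\left(a,w \right)} = - \frac{1}{w}$ ($B{\left(a,w \right)} = \frac{-1 - 0}{w} = \frac{-1 + 0}{w} = - \frac{1}{w}$)
$k = -95994337121$ ($k = \left(-172261\right) 557261 = -95994337121$)
$W{\left(N \right)} = - N^{2}$ ($W{\left(N \right)} = \frac{N}{\left(-1\right) \frac{1}{N}} = N \left(- N\right) = - N^{2}$)
$\frac{W{\left(-24 - 294 \right)}}{k} = \frac{\left(-1\right) \left(-24 - 294\right)^{2}}{-95994337121} = - \left(-24 - 294\right)^{2} \left(- \frac{1}{95994337121}\right) = - \left(-318\right)^{2} \left(- \frac{1}{95994337121}\right) = \left(-1\right) 101124 \left(- \frac{1}{95994337121}\right) = \left(-101124\right) \left(- \frac{1}{95994337121}\right) = \frac{101124}{95994337121}$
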